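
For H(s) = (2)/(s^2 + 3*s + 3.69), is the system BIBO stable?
Denominator: s^2 + 3*s + 3.69. Poles: -1.5 + 1.2j, -1.5 - 1.2j. All Re(p)<0: Yes (stable)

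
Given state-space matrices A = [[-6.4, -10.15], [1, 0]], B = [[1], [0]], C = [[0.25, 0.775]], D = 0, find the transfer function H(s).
H(s) = C(sI - A)⁻¹B + D.
Characteristic polynomial det(sI - A) = s^2 + 6.4*s + 10.15.
Numerator from C·adj(sI-A)·B + D·det(sI-A) = 0.25*s + 0.775.
H(s) = (0.25*s + 0.775)/(s^2 + 6.4*s + 10.15)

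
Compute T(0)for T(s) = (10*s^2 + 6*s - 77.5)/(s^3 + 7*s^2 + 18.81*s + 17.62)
DC gain = T(0) = num(0)/den(0) = -77.5/17.62 = -4.398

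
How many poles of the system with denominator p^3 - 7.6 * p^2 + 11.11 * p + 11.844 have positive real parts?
p^3 - 7.6*p^2 + 11.11*p + 11.844 = (p - 3.6)(p + 0.7)(p - 4.7). Poles: -0.7, 3.6, 4.7. RHP poles (Re>0): 2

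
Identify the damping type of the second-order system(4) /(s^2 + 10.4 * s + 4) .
Standard form: ωn²/(s²+2ζωn·s+ωn²) gives ωn=2, ζ=2.6.
Overdamped (ζ = 2.6 > 1)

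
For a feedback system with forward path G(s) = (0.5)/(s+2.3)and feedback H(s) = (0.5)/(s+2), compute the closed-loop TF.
Closed-loop T = G/(1+GH).
Numerator: G_num * H_den = 0.5*s + 1.
Denominator: G_den * H_den + G_num * H_num = (s^2 + 4.3*s + 4.6) + (0.25) = s^2 + 4.3*s + 4.85.
T(s) = (0.5*s + 1)/(s^2 + 4.3*s + 4.85)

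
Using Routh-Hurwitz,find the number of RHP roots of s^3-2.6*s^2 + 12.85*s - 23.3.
Routh array:
s^3: [1, 12.85]; s^2: [-2.6, -23.3]; s^1: [3.88846]; s^0: [-23.3]
First column: [1, -2.6, 3.88846, -23.3]. Sign changes = RHP roots = 3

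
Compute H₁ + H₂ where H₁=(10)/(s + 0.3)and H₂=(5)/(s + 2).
Parallel: H = H₁ + H₂ = (n₁·d₂ + n₂·d₁)/(d₁·d₂).
n₁·d₂ = 10*s + 20. n₂·d₁ = 5*s + 1.5. Sum = 15*s + 21.5. d₁·d₂ = s^2 + 2.3*s + 0.6.
H(s) = (15*s + 21.5)/(s^2 + 2.3*s + 0.6)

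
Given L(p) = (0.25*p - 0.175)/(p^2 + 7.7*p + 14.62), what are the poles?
Set denominator = 0: p^2 + 7.7*p + 14.62 = (p + 4.3)(p + 3.4) = 0 → Poles: -3.4, -4.3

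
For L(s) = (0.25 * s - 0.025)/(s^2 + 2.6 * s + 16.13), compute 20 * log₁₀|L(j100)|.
Substitute s = j*100: L(j100) = 6.76683e-05 - 0.00250228j.
|L(j100)| = sqrt(Re² + Im²) = 0.002503.
20*log₁₀(0.002503) = -52.03 dB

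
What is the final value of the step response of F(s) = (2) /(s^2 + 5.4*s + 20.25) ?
FVT: lim_{t→∞} y(t) = lim_{s→0} s*Y(s) where Y(s) = F(s)/s.
= lim_{s→0} F(s) = F(0) = num(0)/den(0) = 2/20.25 = 0.09877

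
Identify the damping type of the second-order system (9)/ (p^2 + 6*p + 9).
Standard form: ωn²/(p²+2ζωn·p+ωn²) gives ωn=3, ζ=1.
Critically damped (ζ = 1)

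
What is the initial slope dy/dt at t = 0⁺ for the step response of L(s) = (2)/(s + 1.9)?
IVT: y'(0⁺) = lim_{s→∞} s²·Y(s) = lim_{s→∞} s·L(s).
deg(num) = 0, deg(den) = 1, relative degree = 1, so s·L(s) → (leading num)/(leading den) = 2/1 = 2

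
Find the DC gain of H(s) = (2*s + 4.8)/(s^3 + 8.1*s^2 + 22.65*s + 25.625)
DC gain = H(0) = num(0)/den(0) = 4.8/25.625 = 0.1873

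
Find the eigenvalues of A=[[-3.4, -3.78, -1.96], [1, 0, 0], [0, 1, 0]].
Eigenvalues solve det(λI - A) = 0.
Characteristic polynomial: λ^3 + 3.4*λ^2 + 3.78*λ + 1.96 = 0.
Factor: (λ + 2)(λ^2 + 1.4*λ + 0.98) = 0.
Roots: -0.7 + 0.7j, -0.7 - 0.7j, -2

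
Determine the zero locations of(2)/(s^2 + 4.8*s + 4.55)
Numerator is a nonzero constant (2) → Zeros: none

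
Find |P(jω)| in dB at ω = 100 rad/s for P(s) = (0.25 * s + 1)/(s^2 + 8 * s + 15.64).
Substitute s = j*100: P(j100) = 9.98295e-05 - 0.00249592j.
|P(j100)| = sqrt(Re² + Im²) = 0.002498.
20*log₁₀(0.002498) = -52.05 dB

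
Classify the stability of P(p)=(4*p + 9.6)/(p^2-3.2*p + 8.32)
Denominator: p^2 - 3.2*p + 8.32. Poles: 1.6 + 2.4j, 1.6 - 2.4j. Unstable (2 pole(s) in RHP)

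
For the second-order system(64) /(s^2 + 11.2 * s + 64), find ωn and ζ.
Standard form: ωn²/(s²+2ζωn·s+ωn²).
const=64=ωn² → ωn=8, s coeff=11.2=2ζωn → ζ=0.7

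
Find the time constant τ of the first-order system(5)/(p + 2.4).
First-order system: τ = -1/pole. Pole = -2.4. τ = -1/(-2.4) = 0.4167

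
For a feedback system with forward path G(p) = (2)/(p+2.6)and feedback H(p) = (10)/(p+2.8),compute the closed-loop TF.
Closed-loop T = G/(1+GH).
Numerator: G_num * H_den = 2*p + 5.6.
Denominator: G_den * H_den + G_num * H_num = (p^2 + 5.4*p + 7.28) + (20) = p^2 + 5.4*p + 27.28.
T(p) = (2*p + 5.6)/(p^2 + 5.4*p + 27.28)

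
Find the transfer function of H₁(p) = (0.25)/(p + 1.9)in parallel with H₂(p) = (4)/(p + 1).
Parallel: H = H₁ + H₂ = (n₁·d₂ + n₂·d₁)/(d₁·d₂).
n₁·d₂ = 0.25*p + 0.25. n₂·d₁ = 4*p + 7.6. Sum = 4.25*p + 7.85. d₁·d₂ = p^2 + 2.9*p + 1.9.
H(p) = (4.25*p + 7.85)/(p^2 + 2.9*p + 1.9)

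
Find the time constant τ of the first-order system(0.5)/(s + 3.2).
First-order system: τ = -1/pole. Pole = -3.2. τ = -1/(-3.2) = 0.3125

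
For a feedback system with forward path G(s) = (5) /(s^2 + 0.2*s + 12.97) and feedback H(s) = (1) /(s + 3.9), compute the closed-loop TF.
Closed-loop T = G/(1+GH).
Numerator: G_num * H_den = 5*s + 19.5.
Denominator: G_den * H_den + G_num * H_num = (s^3 + 4.1*s^2 + 13.75*s + 50.583) + (5) = s^3 + 4.1*s^2 + 13.75*s + 55.583.
T(s) = (5*s + 19.5)/(s^3 + 4.1*s^2 + 13.75*s + 55.583)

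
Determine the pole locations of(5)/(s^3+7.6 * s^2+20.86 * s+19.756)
Set denominator = 0: s^3 + 7.6*s^2 + 20.86*s + 19.756 = (s + 2.2)(s^2 + 5.4*s + 8.98) = 0 → Poles: -2.2, -2.7 + 1.3j, -2.7 - 1.3j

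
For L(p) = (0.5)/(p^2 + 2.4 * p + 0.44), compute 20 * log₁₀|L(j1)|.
Substitute p = j*1: L(j1) = -0.0461012 - 0.197576j.
|L(j1)| = sqrt(Re² + Im²) = 0.2029.
20*log₁₀(0.2029) = -13.86 dB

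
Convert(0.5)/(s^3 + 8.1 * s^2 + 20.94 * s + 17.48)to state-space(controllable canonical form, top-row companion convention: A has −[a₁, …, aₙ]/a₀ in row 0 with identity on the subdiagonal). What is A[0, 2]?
Reachable canonical form for den = s^3 + 8.1*s^2 + 20.94*s + 17.48: top row of A = -[a₁,a₂,...,aₙ]/a₀, ones on the subdiagonal, zeros elsewhere.
A = [[-8.1, -20.94, -17.48], [1, 0, 0], [0, 1, 0]].
A[0,2] = -17.48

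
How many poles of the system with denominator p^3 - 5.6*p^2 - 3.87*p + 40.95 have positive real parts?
p^3 - 5.6*p^2 - 3.87*p + 40.95 = (p - 4.2)(p + 2.5)(p - 3.9). Poles: -2.5, 3.9, 4.2. RHP poles (Re>0): 2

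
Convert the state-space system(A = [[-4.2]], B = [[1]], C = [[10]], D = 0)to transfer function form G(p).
G(p) = C(pI - A)⁻¹B + D.
Characteristic polynomial det(pI - A) = p + 4.2.
Numerator from C·adj(pI-A)·B + D·det(pI-A) = 10.
G(p) = (10)/(p + 4.2)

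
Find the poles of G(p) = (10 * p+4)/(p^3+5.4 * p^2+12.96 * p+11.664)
Set denominator = 0: p^3 + 5.4*p^2 + 12.96*p + 11.664 = (p + 1.8)(p^2 + 3.6*p + 6.48) = 0 → Poles: -1.8, -1.8 + 1.8j, -1.8 - 1.8j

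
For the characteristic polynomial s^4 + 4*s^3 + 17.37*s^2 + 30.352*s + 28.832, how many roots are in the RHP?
s^4 + 4*s^3 + 17.37*s^2 + 30.352*s + 28.832 = (s^2 + 2.4*s + 2.65)(s^2 + 1.6*s + 10.88). Poles: -0.8 + 3.2j, -0.8 - 3.2j, -1.2 + 1.1j, -1.2 - 1.1j. RHP poles (Re>0): 0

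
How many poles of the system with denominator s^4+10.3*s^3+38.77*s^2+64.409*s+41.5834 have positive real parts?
s^4 + 10.3*s^3 + 38.77*s^2 + 64.409*s + 41.5834 = (s + 3.1)(s + 3.8)(s^2 + 3.4*s + 3.53). Poles: -1.7 + 0.8j, -1.7 - 0.8j, -3.1, -3.8. RHP poles (Re>0): 0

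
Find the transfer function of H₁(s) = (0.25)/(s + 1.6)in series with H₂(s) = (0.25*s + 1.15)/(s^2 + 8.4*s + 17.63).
Series: H = H₁ · H₂ = (n₁·n₂)/(d₁·d₂).
Num: n₁·n₂ = 0.0625*s + 0.2875. Den: d₁·d₂ = s^3 + 10*s^2 + 31.07*s + 28.208.
H(s) = (0.0625*s + 0.2875)/(s^3 + 10*s^2 + 31.07*s + 28.208)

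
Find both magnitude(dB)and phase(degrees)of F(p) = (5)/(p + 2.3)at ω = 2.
Substitute p = j*2: F(j2) = 1.23789 - 1.07643j.
|F| = 20*log₁₀(sqrt(Re²+Im²)) = 4.30 dB.
∠F = atan2(Im, Re) = -41.01°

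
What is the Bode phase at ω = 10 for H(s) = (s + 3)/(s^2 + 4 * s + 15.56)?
Substitute s = j*10: H(j10) = 0.0168016 - 0.110468j.
∠H(j10) = atan2(Im, Re) = atan2(-0.110468, 0.0168016) = -81.35°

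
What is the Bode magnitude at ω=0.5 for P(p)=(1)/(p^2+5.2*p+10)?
Substitute p = j*0.5: P(j0.5) = 0.0957549 - 0.0255346j.
|P(j0.5)| = sqrt(Re² + Im²) = 0.0991.
20*log₁₀(0.0991) = -20.08 dB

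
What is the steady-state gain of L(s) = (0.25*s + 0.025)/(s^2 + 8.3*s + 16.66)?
DC gain = L(0) = num(0)/den(0) = 0.025/16.66 = 0.001501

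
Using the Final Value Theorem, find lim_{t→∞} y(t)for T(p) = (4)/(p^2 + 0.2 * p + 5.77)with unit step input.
FVT: lim_{t→∞} y(t) = lim_{p→0} p*Y(p) where Y(p) = T(p)/p.
= lim_{p→0} T(p) = T(0) = num(0)/den(0) = 4/5.77 = 0.6932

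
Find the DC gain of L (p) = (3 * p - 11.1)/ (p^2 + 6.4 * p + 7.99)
DC gain = L(0) = num(0)/den(0) = -11.1/7.99 = -1.389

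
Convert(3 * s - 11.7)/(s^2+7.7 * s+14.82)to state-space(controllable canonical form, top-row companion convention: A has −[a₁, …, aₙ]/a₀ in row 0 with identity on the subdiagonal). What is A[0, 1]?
Reachable canonical form for den = s^2 + 7.7*s + 14.82: top row of A = -[a₁,a₂,...,aₙ]/a₀, ones on the subdiagonal, zeros elsewhere.
A = [[-7.7, -14.82], [1, 0]].
A[0,1] = -14.82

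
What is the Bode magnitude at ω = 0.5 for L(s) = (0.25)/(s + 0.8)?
Substitute s = j*0.5: L(j0.5) = 0.224719 - 0.140449j.
|L(j0.5)| = sqrt(Re² + Im²) = 0.265.
20*log₁₀(0.265) = -11.54 dB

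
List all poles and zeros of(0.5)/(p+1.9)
Set denominator = 0: p + 1.9 = 0 → Poles: -1.9
Numerator is a nonzero constant (0.5) → Zeros: none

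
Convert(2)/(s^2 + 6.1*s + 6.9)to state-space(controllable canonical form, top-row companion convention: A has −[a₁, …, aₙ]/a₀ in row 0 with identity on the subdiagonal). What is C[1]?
Reachable canonical form: C = numerator coefficients (right-aligned, zero-padded to length n).
num = 2, C = [[0, 2]].
C[1] = 2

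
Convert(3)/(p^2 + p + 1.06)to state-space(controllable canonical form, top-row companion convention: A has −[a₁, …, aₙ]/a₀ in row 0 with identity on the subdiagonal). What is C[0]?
Reachable canonical form: C = numerator coefficients (right-aligned, zero-padded to length n).
num = 3, C = [[0, 3]].
C[0] = 0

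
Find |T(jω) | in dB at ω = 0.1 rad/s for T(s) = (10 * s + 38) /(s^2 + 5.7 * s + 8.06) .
Substitute s = j*0.1: T(j0.1) = 4.7057 - 0.208975j.
|T(j0.1)| = sqrt(Re² + Im²) = 4.71.
20*log₁₀(4.71) = 13.46 dB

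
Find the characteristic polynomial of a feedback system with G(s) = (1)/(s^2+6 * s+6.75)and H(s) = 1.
Characteristic poly = G_den * H_den + G_num * H_num = (s^2 + 6*s + 6.75) + (1) = s^2 + 6*s + 7.75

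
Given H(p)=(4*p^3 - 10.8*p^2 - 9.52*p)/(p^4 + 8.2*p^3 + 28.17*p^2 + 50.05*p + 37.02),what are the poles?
Set denominator = 0: p^4 + 8.2*p^3 + 28.17*p^2 + 50.05*p + 37.02 = (p + 3)(p + 2)(p^2 + 3.2*p + 6.17) = 0 → Poles: -1.6 + 1.9j, -1.6 - 1.9j, -2, -3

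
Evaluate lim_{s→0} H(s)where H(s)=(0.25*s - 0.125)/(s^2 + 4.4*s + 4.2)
DC gain = H(0) = num(0)/den(0) = -0.125/4.2 = -0.02976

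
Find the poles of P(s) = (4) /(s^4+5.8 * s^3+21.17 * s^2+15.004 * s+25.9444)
Set denominator = 0: s^4 + 5.8*s^3 + 21.17*s^2 + 15.004*s + 25.9444 = (s^2 + 5.4*s + 17.53)(s^2 + 0.4*s + 1.48) = 0 → Poles: -0.2 + 1.2j, -0.2 - 1.2j, -2.7 + 3.2j, -2.7 - 3.2j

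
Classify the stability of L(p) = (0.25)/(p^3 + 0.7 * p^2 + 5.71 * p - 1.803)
Denominator: p^3 + 0.7*p^2 + 5.71*p - 1.803 = (p - 0.3)(p^2 + p + 6.01). Poles: -0.5 + 2.4j, -0.5 - 2.4j, 0.3. Unstable (1 pole(s) in RHP)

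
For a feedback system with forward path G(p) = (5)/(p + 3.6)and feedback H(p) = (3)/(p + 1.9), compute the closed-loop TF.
Closed-loop T = G/(1+GH).
Numerator: G_num * H_den = 5*p + 9.5.
Denominator: G_den * H_den + G_num * H_num = (p^2 + 5.5*p + 6.84) + (15) = p^2 + 5.5*p + 21.84.
T(p) = (5*p + 9.5)/(p^2 + 5.5*p + 21.84)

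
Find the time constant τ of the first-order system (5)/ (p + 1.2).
First-order system: τ = -1/pole. Pole = -1.2. τ = -1/(-1.2) = 0.8333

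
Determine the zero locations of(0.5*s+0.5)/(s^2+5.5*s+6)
Set numerator = 0: 0.5*s + 0.5 = 0 → Zeros: -1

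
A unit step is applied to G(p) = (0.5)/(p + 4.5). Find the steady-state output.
FVT: lim_{t→∞} y(t) = lim_{p→0} p*Y(p) where Y(p) = G(p)/p.
= lim_{p→0} G(p) = G(0) = num(0)/den(0) = 0.5/4.5 = 0.1111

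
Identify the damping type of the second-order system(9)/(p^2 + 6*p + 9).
Standard form: ωn²/(p²+2ζωn·p+ωn²) gives ωn=3, ζ=1.
Critically damped (ζ = 1)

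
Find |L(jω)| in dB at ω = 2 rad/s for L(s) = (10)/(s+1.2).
Substitute s = j*2: L(j2) = 2.20588 - 3.67647j.
|L(j2)| = sqrt(Re² + Im²) = 4.287.
20*log₁₀(4.287) = 12.64 dB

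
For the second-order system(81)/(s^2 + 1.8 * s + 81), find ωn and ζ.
Standard form: ωn²/(s²+2ζωn·s+ωn²).
const=81=ωn² → ωn=9, s coeff=1.8=2ζωn → ζ=0.1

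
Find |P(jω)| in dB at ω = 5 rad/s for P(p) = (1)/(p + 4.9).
Substitute p = j*5: P(j5) = 0.0999796 - 0.10202j.
|P(j5)| = sqrt(Re² + Im²) = 0.1428.
20*log₁₀(0.1428) = -16.90 dB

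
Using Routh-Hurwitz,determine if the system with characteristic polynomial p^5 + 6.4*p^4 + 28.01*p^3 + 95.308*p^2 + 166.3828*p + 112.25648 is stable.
Routh array:
p^5: [1, 28.01, 166.3828]; p^4: [6.4, 95.308, 112.25648]; p^3: [13.1181, 148.843]; p^2: [22.6914, 112.25648]; p^1: [83.9462]; p^0: [112.25648]
First column: [1, 6.4, 13.1181, 22.6914, 83.9462, 112.25648]. Sign changes = 0.
Yes, stable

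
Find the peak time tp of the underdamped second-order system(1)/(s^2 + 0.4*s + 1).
Standard form: ωn²/(s²+2ζωn·s+ωn²) → ωn = 1, ζ = 0.2.
ωd = ωn·√(1-ζ²) = 1·√(1-0.2²) = 0.9798.
tp = π/ωd = π/0.9798 = 3.206 s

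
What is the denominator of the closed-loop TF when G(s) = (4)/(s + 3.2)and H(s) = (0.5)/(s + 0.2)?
Characteristic poly = G_den * H_den + G_num * H_num = (s^2 + 3.4*s + 0.64) + (2) = s^2 + 3.4*s + 2.64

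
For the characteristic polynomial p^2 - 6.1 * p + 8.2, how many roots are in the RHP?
p^2 - 6.1*p + 8.2 = (p - 2)(p - 4.1). Poles: 2, 4.1. RHP poles (Re>0): 2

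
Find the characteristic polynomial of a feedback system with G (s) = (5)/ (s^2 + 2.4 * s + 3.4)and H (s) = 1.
Characteristic poly = G_den * H_den + G_num * H_num = (s^2 + 2.4*s + 3.4) + (5) = s^2 + 2.4*s + 8.4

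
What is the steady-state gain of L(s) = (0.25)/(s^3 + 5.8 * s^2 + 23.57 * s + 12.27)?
DC gain = L(0) = num(0)/den(0) = 0.25/12.27 = 0.02037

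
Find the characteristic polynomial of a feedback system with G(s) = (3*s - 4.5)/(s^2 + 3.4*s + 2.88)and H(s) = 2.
Characteristic poly = G_den * H_den + G_num * H_num = (s^2 + 3.4*s + 2.88) + (6*s - 9) = s^2 + 9.4*s - 6.12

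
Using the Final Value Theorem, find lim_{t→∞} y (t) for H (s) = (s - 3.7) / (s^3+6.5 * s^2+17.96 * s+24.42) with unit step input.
FVT: lim_{t→∞} y(t) = lim_{s→0} s*Y(s) where Y(s) = H(s)/s.
= lim_{s→0} H(s) = H(0) = num(0)/den(0) = -3.7/24.42 = -0.1515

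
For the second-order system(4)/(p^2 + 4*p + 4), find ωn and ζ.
Standard form: ωn²/(p²+2ζωn·p+ωn²).
const=4=ωn² → ωn=2, p coeff=4=2ζωn → ζ=1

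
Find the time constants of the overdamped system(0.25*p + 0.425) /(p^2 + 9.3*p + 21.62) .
Overdamped: real poles at -4.6, -4.7. τ = -1/pole → τ₁ = 0.2174, τ₂ = 0.2128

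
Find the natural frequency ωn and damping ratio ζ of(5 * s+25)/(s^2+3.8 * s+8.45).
Underdamped: complex pole -1.9 + 2.2j. ωn = |pole| = 2.907, ζ = -Re(pole)/ωn = 0.6536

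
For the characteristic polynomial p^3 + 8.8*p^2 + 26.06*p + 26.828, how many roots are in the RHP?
p^3 + 8.8*p^2 + 26.06*p + 26.828 = (p + 3.8)(p^2 + 5*p + 7.06). Poles: -2.5 + 0.9j, -2.5 - 0.9j, -3.8. RHP poles (Re>0): 0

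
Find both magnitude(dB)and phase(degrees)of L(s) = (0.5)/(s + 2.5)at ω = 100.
Substitute s = j*100: L(j100) = 0.000124922 - 0.00499688j.
|L| = 20*log₁₀(sqrt(Re²+Im²)) = -46.02 dB.
∠L = atan2(Im, Re) = -88.57°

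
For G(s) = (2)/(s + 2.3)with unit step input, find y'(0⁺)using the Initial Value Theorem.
IVT: y'(0⁺) = lim_{s→∞} s²·Y(s) = lim_{s→∞} s·G(s).
deg(num) = 0, deg(den) = 1, relative degree = 1, so s·G(s) → (leading num)/(leading den) = 2/1 = 2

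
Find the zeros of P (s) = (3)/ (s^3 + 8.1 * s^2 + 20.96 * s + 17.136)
Numerator is a nonzero constant (3) → Zeros: none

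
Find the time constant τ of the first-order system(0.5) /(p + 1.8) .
First-order system: τ = -1/pole. Pole = -1.8. τ = -1/(-1.8) = 0.5556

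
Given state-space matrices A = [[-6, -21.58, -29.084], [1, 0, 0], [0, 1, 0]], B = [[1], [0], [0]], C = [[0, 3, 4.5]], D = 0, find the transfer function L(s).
L(s) = C(sI - A)⁻¹B + D.
Characteristic polynomial det(sI - A) = s^3 + 6*s^2 + 21.58*s + 29.084.
Numerator from C·adj(sI-A)·B + D·det(sI-A) = 3*s + 4.5.
L(s) = (3*s + 4.5)/(s^3 + 6*s^2 + 21.58*s + 29.084)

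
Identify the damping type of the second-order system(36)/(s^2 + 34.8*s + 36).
Standard form: ωn²/(s²+2ζωn·s+ωn²) gives ωn=6, ζ=2.9.
Overdamped (ζ = 2.9 > 1)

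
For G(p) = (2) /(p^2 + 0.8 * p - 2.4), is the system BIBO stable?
Denominator: p^2 + 0.8*p - 2.4 = (p - 1.2)(p + 2). Poles: -2, 1.2. All Re(p)<0: No (unstable)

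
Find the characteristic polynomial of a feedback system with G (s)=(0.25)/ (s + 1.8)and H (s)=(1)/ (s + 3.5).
Characteristic poly = G_den * H_den + G_num * H_num = (s^2 + 5.3*s + 6.3) + (0.25) = s^2 + 5.3*s + 6.55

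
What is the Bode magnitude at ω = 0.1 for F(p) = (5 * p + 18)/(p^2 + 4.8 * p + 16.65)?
Substitute p = j*0.1: F(j0.1) = 1.0817 - 0.00115473j.
|F(j0.1)| = sqrt(Re² + Im²) = 1.082.
20*log₁₀(1.082) = 0.68 dB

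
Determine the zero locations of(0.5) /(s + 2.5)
Numerator is a nonzero constant (0.5) → Zeros: none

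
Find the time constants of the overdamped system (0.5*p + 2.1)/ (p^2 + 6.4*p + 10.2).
Overdamped: real poles at -3.4, -3. τ = -1/pole → τ₁ = 0.2941, τ₂ = 0.3333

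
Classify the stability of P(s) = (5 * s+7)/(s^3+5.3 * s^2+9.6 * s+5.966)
Denominator: s^3 + 5.3*s^2 + 9.6*s + 5.966 = (s + 1.9)(s^2 + 3.4*s + 3.14). Poles: -1.7 + 0.5j, -1.7 - 0.5j, -1.9. Stable (all poles in LHP)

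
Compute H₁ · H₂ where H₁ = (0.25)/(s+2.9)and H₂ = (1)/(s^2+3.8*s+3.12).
Series: H = H₁ · H₂ = (n₁·n₂)/(d₁·d₂).
Num: n₁·n₂ = 0.25. Den: d₁·d₂ = s^3 + 6.7*s^2 + 14.14*s + 9.048.
H(s) = (0.25)/(s^3 + 6.7*s^2 + 14.14*s + 9.048)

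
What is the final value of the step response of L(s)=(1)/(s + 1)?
FVT: lim_{t→∞} y(t) = lim_{s→0} s*Y(s) where Y(s) = L(s)/s.
= lim_{s→0} L(s) = L(0) = num(0)/den(0) = 1/1 = 1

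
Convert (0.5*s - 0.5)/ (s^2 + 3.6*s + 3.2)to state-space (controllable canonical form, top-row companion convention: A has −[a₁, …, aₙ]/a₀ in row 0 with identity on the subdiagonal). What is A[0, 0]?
Reachable canonical form for den = s^2 + 3.6*s + 3.2: top row of A = -[a₁,a₂,...,aₙ]/a₀, ones on the subdiagonal, zeros elsewhere.
A = [[-3.6, -3.2], [1, 0]].
A[0,0] = -3.6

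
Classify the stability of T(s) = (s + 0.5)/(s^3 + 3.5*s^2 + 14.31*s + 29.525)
Denominator: s^3 + 3.5*s^2 + 14.31*s + 29.525 = (s + 2.5)(s^2 + s + 11.81). Poles: -0.5 + 3.4j, -0.5 - 3.4j, -2.5. Stable (all poles in LHP)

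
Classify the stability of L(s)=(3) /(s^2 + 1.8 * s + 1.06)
Denominator: s^2 + 1.8*s + 1.06. Poles: -0.9 + 0.5j, -0.9 - 0.5j. Stable (all poles in LHP)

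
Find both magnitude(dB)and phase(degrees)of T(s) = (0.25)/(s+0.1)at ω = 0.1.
Substitute s = j*0.1: T(j0.1) = 1.25 - 1.25j.
|T| = 20*log₁₀(sqrt(Re²+Im²)) = 4.95 dB.
∠T = atan2(Im, Re) = -45.00°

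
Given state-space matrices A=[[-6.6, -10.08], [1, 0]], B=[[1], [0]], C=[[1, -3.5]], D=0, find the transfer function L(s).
L(s) = C(sI - A)⁻¹B + D.
Characteristic polynomial det(sI - A) = s^2 + 6.6*s + 10.08.
Numerator from C·adj(sI-A)·B + D·det(sI-A) = s - 3.5.
L(s) = (s - 3.5)/(s^2 + 6.6*s + 10.08)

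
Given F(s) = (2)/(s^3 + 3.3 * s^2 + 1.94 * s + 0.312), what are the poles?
Set denominator = 0: s^3 + 3.3*s^2 + 1.94*s + 0.312 = (s + 0.3)(s + 0.4)(s + 2.6) = 0 → Poles: -0.3, -0.4, -2.6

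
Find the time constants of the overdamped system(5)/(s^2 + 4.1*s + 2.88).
Overdamped: real poles at -0.9, -3.2. τ = -1/pole → τ₁ = 1.111, τ₂ = 0.3125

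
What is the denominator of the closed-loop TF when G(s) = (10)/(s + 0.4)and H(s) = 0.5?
Characteristic poly = G_den * H_den + G_num * H_num = (s + 0.4) + (5) = s + 5.4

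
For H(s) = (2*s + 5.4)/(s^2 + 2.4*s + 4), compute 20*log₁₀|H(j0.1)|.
Substitute s = j*0.1: H(j0.1) = 1.35151 - 0.0311684j.
|H(j0.1)| = sqrt(Re² + Im²) = 1.352.
20*log₁₀(1.352) = 2.62 dB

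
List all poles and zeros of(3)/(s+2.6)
Set denominator = 0: s + 2.6 = 0 → Poles: -2.6
Numerator is a nonzero constant (3) → Zeros: none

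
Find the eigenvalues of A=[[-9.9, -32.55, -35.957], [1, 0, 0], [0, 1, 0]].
Eigenvalues solve det(λI - A) = 0.
Characteristic polynomial: λ^3 + 9.9*λ^2 + 32.55*λ + 35.957 = 0.
Factor: (λ + 4.1)(λ^2 + 5.8*λ + 8.77) = 0.
Roots: -2.9 + 0.6j, -2.9 - 0.6j, -4.1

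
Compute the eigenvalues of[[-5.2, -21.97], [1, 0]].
Eigenvalues solve det(λI - A) = 0.
Characteristic polynomial: λ^2 + 5.2*λ + 21.97 = 0.
Roots: -2.6 + 3.9j, -2.6 - 3.9j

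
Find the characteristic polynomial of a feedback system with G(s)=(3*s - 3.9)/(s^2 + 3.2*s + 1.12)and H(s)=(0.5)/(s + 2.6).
Characteristic poly = G_den * H_den + G_num * H_num = (s^3 + 5.8*s^2 + 9.44*s + 2.912) + (1.5*s - 1.95) = s^3 + 5.8*s^2 + 10.94*s + 0.962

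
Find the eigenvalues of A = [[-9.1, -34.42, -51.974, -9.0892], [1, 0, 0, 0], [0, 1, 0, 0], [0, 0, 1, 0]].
Eigenvalues solve det(λI - A) = 0.
Characteristic polynomial: λ^4 + 9.1*λ^3 + 34.42*λ^2 + 51.974*λ + 9.0892 = 0.
Factor: (λ + 0.2)(λ + 3.1)(λ^2 + 5.8*λ + 14.66) = 0.
Roots: -0.2, -2.9 + 2.5j, -2.9 - 2.5j, -3.1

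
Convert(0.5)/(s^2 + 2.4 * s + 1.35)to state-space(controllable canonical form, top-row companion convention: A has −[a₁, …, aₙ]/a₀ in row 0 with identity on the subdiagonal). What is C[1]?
Reachable canonical form: C = numerator coefficients (right-aligned, zero-padded to length n).
num = 0.5, C = [[0, 0.5]].
C[1] = 0.5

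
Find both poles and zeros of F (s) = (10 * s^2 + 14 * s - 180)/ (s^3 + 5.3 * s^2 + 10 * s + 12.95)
Set denominator = 0: s^3 + 5.3*s^2 + 10*s + 12.95 = (s + 3.5)(s^2 + 1.8*s + 3.7) = 0 → Poles: -0.9 + 1.7j, -0.9 - 1.7j, -3.5
Set numerator = 0: 10*s^2 + 14*s - 180 = 10*(s + 5)(s - 3.6) = 0 → Zeros: -5, 3.6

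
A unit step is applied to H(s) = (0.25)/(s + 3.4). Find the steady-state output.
FVT: lim_{t→∞} y(t) = lim_{s→0} s*Y(s) where Y(s) = H(s)/s.
= lim_{s→0} H(s) = H(0) = num(0)/den(0) = 0.25/3.4 = 0.07353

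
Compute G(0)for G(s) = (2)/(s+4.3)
DC gain = G(0) = num(0)/den(0) = 2/4.3 = 0.4651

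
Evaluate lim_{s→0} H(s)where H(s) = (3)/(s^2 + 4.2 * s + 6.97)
DC gain = H(0) = num(0)/den(0) = 3/6.97 = 0.4304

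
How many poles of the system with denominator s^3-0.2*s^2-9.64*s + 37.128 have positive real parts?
s^3 - 0.2*s^2 - 9.64*s + 37.128 = (s + 4.2)(s^2 - 4.4*s + 8.84). Poles: -4.2, 2.2 + 2j, 2.2 - 2j. RHP poles (Re>0): 2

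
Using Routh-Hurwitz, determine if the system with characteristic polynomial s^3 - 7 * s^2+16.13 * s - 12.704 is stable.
Routh array:
s^3: [1, 16.13]; s^2: [-7, -12.704]; s^1: [14.3151]; s^0: [-12.704]
First column: [1, -7, 14.3151, -12.704]. Sign changes = 3.
No, unstable (3 RHP root(s))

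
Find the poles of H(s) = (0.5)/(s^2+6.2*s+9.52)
Set denominator = 0: s^2 + 6.2*s + 9.52 = (s + 3.4)(s + 2.8) = 0 → Poles: -2.8, -3.4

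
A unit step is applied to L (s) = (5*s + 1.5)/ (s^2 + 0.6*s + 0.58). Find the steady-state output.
FVT: lim_{t→∞} y(t) = lim_{s→0} s*Y(s) where Y(s) = L(s)/s.
= lim_{s→0} L(s) = L(0) = num(0)/den(0) = 1.5/0.58 = 2.586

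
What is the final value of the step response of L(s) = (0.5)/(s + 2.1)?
FVT: lim_{t→∞} y(t) = lim_{s→0} s*Y(s) where Y(s) = L(s)/s.
= lim_{s→0} L(s) = L(0) = num(0)/den(0) = 0.5/2.1 = 0.2381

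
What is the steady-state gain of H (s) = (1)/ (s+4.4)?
DC gain = H(0) = num(0)/den(0) = 1/4.4 = 0.2273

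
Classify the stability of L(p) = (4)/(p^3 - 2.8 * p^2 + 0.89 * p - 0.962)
Denominator: p^3 - 2.8*p^2 + 0.89*p - 0.962 = (p - 2.6)(p^2 - 0.2*p + 0.37). Poles: 0.1 + 0.6j, 0.1 - 0.6j, 2.6. Unstable (3 pole(s) in RHP)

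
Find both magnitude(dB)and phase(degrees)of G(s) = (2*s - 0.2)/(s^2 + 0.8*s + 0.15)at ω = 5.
Substitute s = j*5: G(j5) = 0.0709841 - 0.390988j.
|G| = 20*log₁₀(sqrt(Re²+Im²)) = -8.02 dB.
∠G = atan2(Im, Re) = -79.71°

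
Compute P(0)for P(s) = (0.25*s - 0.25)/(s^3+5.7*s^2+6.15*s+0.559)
DC gain = P(0) = num(0)/den(0) = -0.25/0.559 = -0.4472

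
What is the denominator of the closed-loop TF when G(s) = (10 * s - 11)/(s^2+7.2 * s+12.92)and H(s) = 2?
Characteristic poly = G_den * H_den + G_num * H_num = (s^2 + 7.2*s + 12.92) + (20*s - 22) = s^2 + 27.2*s - 9.08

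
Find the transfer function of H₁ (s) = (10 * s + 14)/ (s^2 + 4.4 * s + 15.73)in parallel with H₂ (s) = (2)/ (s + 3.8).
Parallel: H = H₁ + H₂ = (n₁·d₂ + n₂·d₁)/(d₁·d₂).
n₁·d₂ = 10*s^2 + 52*s + 53.2. n₂·d₁ = 2*s^2 + 8.8*s + 31.46. Sum = 12*s^2 + 60.8*s + 84.66. d₁·d₂ = s^3 + 8.2*s^2 + 32.45*s + 59.774.
H(s) = (12*s^2 + 60.8*s + 84.66)/(s^3 + 8.2*s^2 + 32.45*s + 59.774)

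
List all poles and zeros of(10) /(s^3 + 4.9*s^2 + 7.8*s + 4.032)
Set denominator = 0: s^3 + 4.9*s^2 + 7.8*s + 4.032 = (s + 1.2)(s + 1.6)(s + 2.1) = 0 → Poles: -1.2, -1.6, -2.1
Numerator is a nonzero constant (10) → Zeros: none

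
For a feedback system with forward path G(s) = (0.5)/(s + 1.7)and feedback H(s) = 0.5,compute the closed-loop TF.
Closed-loop T = G/(1+GH).
Numerator: G_num * H_den = 0.5.
Denominator: G_den * H_den + G_num * H_num = (s + 1.7) + (0.25) = s + 1.95.
T(s) = (0.5)/(s + 1.95)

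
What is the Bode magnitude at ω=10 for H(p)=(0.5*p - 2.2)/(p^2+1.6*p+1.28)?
Substitute p = j*10: H(j10) = 0.0297135 - 0.0458325j.
|H(j10)| = sqrt(Re² + Im²) = 0.05462.
20*log₁₀(0.05462) = -25.25 dB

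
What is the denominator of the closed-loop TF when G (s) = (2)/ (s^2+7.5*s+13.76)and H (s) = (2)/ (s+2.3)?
Characteristic poly = G_den * H_den + G_num * H_num = (s^3 + 9.8*s^2 + 31.01*s + 31.648) + (4) = s^3 + 9.8*s^2 + 31.01*s + 35.648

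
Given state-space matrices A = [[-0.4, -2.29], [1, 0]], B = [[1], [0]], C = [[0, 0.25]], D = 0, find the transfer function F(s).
F(s) = C(sI - A)⁻¹B + D.
Characteristic polynomial det(sI - A) = s^2 + 0.4*s + 2.29.
Numerator from C·adj(sI-A)·B + D·det(sI-A) = 0.25.
F(s) = (0.25)/(s^2 + 0.4*s + 2.29)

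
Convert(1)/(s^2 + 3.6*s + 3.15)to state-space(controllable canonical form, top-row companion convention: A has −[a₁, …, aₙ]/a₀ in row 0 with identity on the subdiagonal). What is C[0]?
Reachable canonical form: C = numerator coefficients (right-aligned, zero-padded to length n).
num = 1, C = [[0, 1]].
C[0] = 0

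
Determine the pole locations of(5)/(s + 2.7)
Set denominator = 0: s + 2.7 = 0 → Poles: -2.7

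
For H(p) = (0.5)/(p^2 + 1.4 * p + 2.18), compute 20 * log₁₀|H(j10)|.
Substitute p = j*10: H(j10) = -0.00500883 - 0.000716864j.
|H(j10)| = sqrt(Re² + Im²) = 0.00506.
20*log₁₀(0.00506) = -45.92 dB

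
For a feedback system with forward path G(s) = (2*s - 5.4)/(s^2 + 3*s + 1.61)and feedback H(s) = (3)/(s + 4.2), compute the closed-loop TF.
Closed-loop T = G/(1+GH).
Numerator: G_num * H_den = 2*s^2 + 3*s - 22.68.
Denominator: G_den * H_den + G_num * H_num = (s^3 + 7.2*s^2 + 14.21*s + 6.762) + (6*s - 16.2) = s^3 + 7.2*s^2 + 20.21*s - 9.438.
T(s) = (2*s^2 + 3*s - 22.68)/(s^3 + 7.2*s^2 + 20.21*s - 9.438)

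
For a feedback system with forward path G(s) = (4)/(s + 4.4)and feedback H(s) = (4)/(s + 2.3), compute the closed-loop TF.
Closed-loop T = G/(1+GH).
Numerator: G_num * H_den = 4*s + 9.2.
Denominator: G_den * H_den + G_num * H_num = (s^2 + 6.7*s + 10.12) + (16) = s^2 + 6.7*s + 26.12.
T(s) = (4*s + 9.2)/(s^2 + 6.7*s + 26.12)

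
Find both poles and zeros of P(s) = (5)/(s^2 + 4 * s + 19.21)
Set denominator = 0: s^2 + 4*s + 19.21 = 0 → Poles: -2 + 3.9j, -2 - 3.9j
Numerator is a nonzero constant (5) → Zeros: none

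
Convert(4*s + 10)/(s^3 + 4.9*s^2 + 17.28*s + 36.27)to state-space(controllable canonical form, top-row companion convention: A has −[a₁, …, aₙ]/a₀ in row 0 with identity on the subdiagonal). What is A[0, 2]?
Reachable canonical form for den = s^3 + 4.9*s^2 + 17.28*s + 36.27: top row of A = -[a₁,a₂,...,aₙ]/a₀, ones on the subdiagonal, zeros elsewhere.
A = [[-4.9, -17.28, -36.27], [1, 0, 0], [0, 1, 0]].
A[0,2] = -36.27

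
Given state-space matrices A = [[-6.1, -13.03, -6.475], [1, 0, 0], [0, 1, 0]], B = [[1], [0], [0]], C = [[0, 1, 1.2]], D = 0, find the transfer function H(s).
H(s) = C(sI - A)⁻¹B + D.
Characteristic polynomial det(sI - A) = s^3 + 6.1*s^2 + 13.03*s + 6.475.
Numerator from C·adj(sI-A)·B + D·det(sI-A) = s + 1.2.
H(s) = (s + 1.2)/(s^3 + 6.1*s^2 + 13.03*s + 6.475)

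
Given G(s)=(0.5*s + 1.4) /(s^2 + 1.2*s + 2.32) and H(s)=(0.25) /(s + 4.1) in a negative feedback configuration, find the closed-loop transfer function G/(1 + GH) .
Closed-loop T = G/(1+GH).
Numerator: G_num * H_den = 0.5*s^2 + 3.45*s + 5.74.
Denominator: G_den * H_den + G_num * H_num = (s^3 + 5.3*s^2 + 7.24*s + 9.512) + (0.125*s + 0.35) = s^3 + 5.3*s^2 + 7.365*s + 9.862.
T(s) = (0.5*s^2 + 3.45*s + 5.74)/(s^3 + 5.3*s^2 + 7.365*s + 9.862)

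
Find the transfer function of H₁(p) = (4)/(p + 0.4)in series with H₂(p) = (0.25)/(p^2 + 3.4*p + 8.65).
Series: H = H₁ · H₂ = (n₁·n₂)/(d₁·d₂).
Num: n₁·n₂ = 1. Den: d₁·d₂ = p^3 + 3.8*p^2 + 10.01*p + 3.46.
H(p) = (1)/(p^3 + 3.8*p^2 + 10.01*p + 3.46)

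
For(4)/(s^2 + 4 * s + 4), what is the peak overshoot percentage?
Standard form: ωn²/(s²+2ζωn·s+ωn²) → ωn = 2, ζ = 1.
ζ ≥ 1, so the response is non-oscillatory: peak overshoot = 0%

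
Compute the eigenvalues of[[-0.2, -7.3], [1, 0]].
Eigenvalues solve det(λI - A) = 0.
Characteristic polynomial: λ^2 + 0.2*λ + 7.3 = 0.
Roots: -0.1 + 2.7j, -0.1 - 2.7j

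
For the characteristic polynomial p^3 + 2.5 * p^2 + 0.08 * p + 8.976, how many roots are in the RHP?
p^3 + 2.5*p^2 + 0.08*p + 8.976 = (p + 3.3)(p^2 - 0.8*p + 2.72). Poles: -3.3, 0.4 + 1.6j, 0.4 - 1.6j. RHP poles (Re>0): 2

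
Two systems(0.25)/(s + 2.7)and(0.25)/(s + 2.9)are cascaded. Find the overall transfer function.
Series: H = H₁ · H₂ = (n₁·n₂)/(d₁·d₂).
Num: n₁·n₂ = 0.0625. Den: d₁·d₂ = s^2 + 5.6*s + 7.83.
H(s) = (0.0625)/(s^2 + 5.6*s + 7.83)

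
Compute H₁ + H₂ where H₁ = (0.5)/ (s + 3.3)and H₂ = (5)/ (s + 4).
Parallel: H = H₁ + H₂ = (n₁·d₂ + n₂·d₁)/(d₁·d₂).
n₁·d₂ = 0.5*s + 2. n₂·d₁ = 5*s + 16.5. Sum = 5.5*s + 18.5. d₁·d₂ = s^2 + 7.3*s + 13.2.
H(s) = (5.5*s + 18.5)/(s^2 + 7.3*s + 13.2)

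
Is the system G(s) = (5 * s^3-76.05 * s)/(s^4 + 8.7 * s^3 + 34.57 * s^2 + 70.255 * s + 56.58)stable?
Denominator: s^4 + 8.7*s^3 + 34.57*s^2 + 70.255*s + 56.58 = (s + 2.3)(s + 2.4)(s^2 + 4*s + 10.25). Poles: -2 + 2.5j, -2 - 2.5j, -2.3, -2.4. All Re(p)<0: Yes (stable)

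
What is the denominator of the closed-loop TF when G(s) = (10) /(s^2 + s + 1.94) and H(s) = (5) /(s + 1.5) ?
Characteristic poly = G_den * H_den + G_num * H_num = (s^3 + 2.5*s^2 + 3.44*s + 2.91) + (50) = s^3 + 2.5*s^2 + 3.44*s + 52.91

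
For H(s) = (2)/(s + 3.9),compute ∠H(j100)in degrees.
Substitute s = j*100: H(j100) = 0.000778815 - 0.0199696j.
∠H(j100) = atan2(Im, Re) = atan2(-0.0199696, 0.000778815) = -87.77°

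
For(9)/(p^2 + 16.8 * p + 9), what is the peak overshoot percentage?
Standard form: ωn²/(p²+2ζωn·p+ωn²) → ωn = 3, ζ = 2.8.
ζ ≥ 1, so the response is non-oscillatory: peak overshoot = 0%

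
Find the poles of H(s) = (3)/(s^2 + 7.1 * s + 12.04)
Set denominator = 0: s^2 + 7.1*s + 12.04 = (s + 2.8)(s + 4.3) = 0 → Poles: -2.8, -4.3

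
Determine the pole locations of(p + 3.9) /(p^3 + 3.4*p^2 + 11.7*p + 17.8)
Set denominator = 0: p^3 + 3.4*p^2 + 11.7*p + 17.8 = (p + 2)(p^2 + 1.4*p + 8.9) = 0 → Poles: -0.7 + 2.9j, -0.7 - 2.9j, -2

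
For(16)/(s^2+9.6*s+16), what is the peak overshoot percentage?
Standard form: ωn²/(s²+2ζωn·s+ωn²) → ωn = 4, ζ = 1.2.
ζ ≥ 1, so the response is non-oscillatory: peak overshoot = 0%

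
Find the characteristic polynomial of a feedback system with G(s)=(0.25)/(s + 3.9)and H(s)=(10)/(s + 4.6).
Characteristic poly = G_den * H_den + G_num * H_num = (s^2 + 8.5*s + 17.94) + (2.5) = s^2 + 8.5*s + 20.44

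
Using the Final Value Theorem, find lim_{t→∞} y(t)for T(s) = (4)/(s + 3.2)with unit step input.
FVT: lim_{t→∞} y(t) = lim_{s→0} s*Y(s) where Y(s) = T(s)/s.
= lim_{s→0} T(s) = T(0) = num(0)/den(0) = 4/3.2 = 1.25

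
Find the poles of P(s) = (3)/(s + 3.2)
Set denominator = 0: s + 3.2 = 0 → Poles: -3.2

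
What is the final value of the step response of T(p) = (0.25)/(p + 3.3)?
FVT: lim_{t→∞} y(t) = lim_{p→0} p*Y(p) where Y(p) = T(p)/p.
= lim_{p→0} T(p) = T(0) = num(0)/den(0) = 0.25/3.3 = 0.07576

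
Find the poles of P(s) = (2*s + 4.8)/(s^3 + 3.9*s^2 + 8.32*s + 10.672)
Set denominator = 0: s^3 + 3.9*s^2 + 8.32*s + 10.672 = (s + 2.3)(s^2 + 1.6*s + 4.64) = 0 → Poles: -0.8 + 2j, -0.8 - 2j, -2.3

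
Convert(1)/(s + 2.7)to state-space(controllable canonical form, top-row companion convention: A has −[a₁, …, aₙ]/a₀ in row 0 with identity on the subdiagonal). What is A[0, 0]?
Reachable canonical form for den = s + 2.7: top row of A = -[a₁,a₂,...,aₙ]/a₀, ones on the subdiagonal, zeros elsewhere.
A = [[-2.7]].
A[0,0] = -2.7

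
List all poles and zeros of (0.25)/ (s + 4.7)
Set denominator = 0: s + 4.7 = 0 → Poles: -4.7
Numerator is a nonzero constant (0.25) → Zeros: none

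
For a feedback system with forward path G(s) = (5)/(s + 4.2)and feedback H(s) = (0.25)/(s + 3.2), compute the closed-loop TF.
Closed-loop T = G/(1+GH).
Numerator: G_num * H_den = 5*s + 16.
Denominator: G_den * H_den + G_num * H_num = (s^2 + 7.4*s + 13.44) + (1.25) = s^2 + 7.4*s + 14.69.
T(s) = (5*s + 16)/(s^2 + 7.4*s + 14.69)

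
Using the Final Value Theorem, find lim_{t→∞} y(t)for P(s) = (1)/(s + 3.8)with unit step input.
FVT: lim_{t→∞} y(t) = lim_{s→0} s*Y(s) where Y(s) = P(s)/s.
= lim_{s→0} P(s) = P(0) = num(0)/den(0) = 1/3.8 = 0.2632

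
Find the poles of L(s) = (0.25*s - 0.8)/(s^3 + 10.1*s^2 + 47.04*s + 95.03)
Set denominator = 0: s^3 + 10.1*s^2 + 47.04*s + 95.03 = (s + 4.3)(s^2 + 5.8*s + 22.1) = 0 → Poles: -2.9 + 3.7j, -2.9 - 3.7j, -4.3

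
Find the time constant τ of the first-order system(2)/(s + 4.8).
First-order system: τ = -1/pole. Pole = -4.8. τ = -1/(-4.8) = 0.2083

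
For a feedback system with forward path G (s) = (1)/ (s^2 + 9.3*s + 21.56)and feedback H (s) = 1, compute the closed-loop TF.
Closed-loop T = G/(1+GH).
Numerator: G_num * H_den = 1.
Denominator: G_den * H_den + G_num * H_num = (s^2 + 9.3*s + 21.56) + (1) = s^2 + 9.3*s + 22.56.
T(s) = (1)/(s^2 + 9.3*s + 22.56)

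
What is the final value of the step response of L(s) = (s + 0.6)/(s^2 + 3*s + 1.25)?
FVT: lim_{t→∞} y(t) = lim_{s→0} s*Y(s) where Y(s) = L(s)/s.
= lim_{s→0} L(s) = L(0) = num(0)/den(0) = 0.6/1.25 = 0.48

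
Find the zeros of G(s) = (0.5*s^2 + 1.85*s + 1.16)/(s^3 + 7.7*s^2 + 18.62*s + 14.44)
Set numerator = 0: 0.5*s^2 + 1.85*s + 1.16 = 0.5*(s + 0.8)(s + 2.9) = 0 → Zeros: -0.8, -2.9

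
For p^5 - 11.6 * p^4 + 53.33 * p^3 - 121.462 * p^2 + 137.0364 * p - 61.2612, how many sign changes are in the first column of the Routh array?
Routh array:
p^5: [1, 53.33, 137.0364]; p^4: [-11.6, -121.462, -61.2612]; p^3: [42.8591, 131.755]; p^2: [-85.8019, -61.2612]; p^1: [101.155]; p^0: [-61.2612]
First column: [1, -11.6, 42.8591, -85.8019, 101.155, -61.2612]. Sign changes = 5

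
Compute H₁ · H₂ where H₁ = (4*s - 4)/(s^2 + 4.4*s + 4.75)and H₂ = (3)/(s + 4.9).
Series: H = H₁ · H₂ = (n₁·n₂)/(d₁·d₂).
Num: n₁·n₂ = 12*s - 12. Den: d₁·d₂ = s^3 + 9.3*s^2 + 26.31*s + 23.275.
H(s) = (12*s - 12)/(s^3 + 9.3*s^2 + 26.31*s + 23.275)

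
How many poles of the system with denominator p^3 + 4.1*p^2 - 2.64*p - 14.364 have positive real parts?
p^3 + 4.1*p^2 - 2.64*p - 14.364 = (p - 1.8)(p + 3.8)(p + 2.1). Poles: -2.1, -3.8, 1.8. RHP poles (Re>0): 1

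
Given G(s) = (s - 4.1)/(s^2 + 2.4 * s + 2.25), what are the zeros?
Set numerator = 0: s - 4.1 = 0 → Zeros: 4.1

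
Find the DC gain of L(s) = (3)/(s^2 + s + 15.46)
DC gain = L(0) = num(0)/den(0) = 3/15.46 = 0.194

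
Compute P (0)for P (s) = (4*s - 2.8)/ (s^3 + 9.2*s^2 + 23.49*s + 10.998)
DC gain = P(0) = num(0)/den(0) = -2.8/10.998 = -0.2546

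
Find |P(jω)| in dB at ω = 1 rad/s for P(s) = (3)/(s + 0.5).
Substitute s = j*1: P(j1) = 1.2 - 2.4j.
|P(j1)| = sqrt(Re² + Im²) = 2.683.
20*log₁₀(2.683) = 8.57 dB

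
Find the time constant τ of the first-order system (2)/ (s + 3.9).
First-order system: τ = -1/pole. Pole = -3.9. τ = -1/(-3.9) = 0.2564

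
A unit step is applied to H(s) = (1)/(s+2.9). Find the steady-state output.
FVT: lim_{t→∞} y(t) = lim_{s→0} s*Y(s) where Y(s) = H(s)/s.
= lim_{s→0} H(s) = H(0) = num(0)/den(0) = 1/2.9 = 0.3448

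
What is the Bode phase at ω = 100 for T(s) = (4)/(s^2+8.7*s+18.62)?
Substitute s = j*100: T(j100) = -0.000397725 - 3.46666e-05j.
∠T(j100) = atan2(Im, Re) = atan2(-3.46666e-05, -0.000397725) = -175.02°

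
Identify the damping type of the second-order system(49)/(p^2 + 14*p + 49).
Standard form: ωn²/(p²+2ζωn·p+ωn²) gives ωn=7, ζ=1.
Critically damped (ζ = 1)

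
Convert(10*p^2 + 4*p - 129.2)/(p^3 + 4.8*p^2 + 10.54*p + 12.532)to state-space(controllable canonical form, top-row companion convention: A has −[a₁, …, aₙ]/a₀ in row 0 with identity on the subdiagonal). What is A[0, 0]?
Reachable canonical form for den = p^3 + 4.8*p^2 + 10.54*p + 12.532: top row of A = -[a₁,a₂,...,aₙ]/a₀, ones on the subdiagonal, zeros elsewhere.
A = [[-4.8, -10.54, -12.532], [1, 0, 0], [0, 1, 0]].
A[0,0] = -4.8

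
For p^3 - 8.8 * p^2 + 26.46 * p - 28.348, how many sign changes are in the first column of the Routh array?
Routh array:
p^3: [1, 26.46]; p^2: [-8.8, -28.348]; p^1: [23.2386]; p^0: [-28.348]
First column: [1, -8.8, 23.2386, -28.348]. Sign changes = 3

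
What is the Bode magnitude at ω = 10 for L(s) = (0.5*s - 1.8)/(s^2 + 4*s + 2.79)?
Substitute s = j*10: L(j10) = 0.0339353 - 0.0374713j.
|L(j10)| = sqrt(Re² + Im²) = 0.05055.
20*log₁₀(0.05055) = -25.92 dB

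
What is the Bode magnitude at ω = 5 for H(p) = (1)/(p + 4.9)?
Substitute p = j*5: H(j5) = 0.0999796 - 0.10202j.
|H(j5)| = sqrt(Re² + Im²) = 0.1428.
20*log₁₀(0.1428) = -16.90 dB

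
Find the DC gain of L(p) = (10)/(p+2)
DC gain = L(0) = num(0)/den(0) = 10/2 = 5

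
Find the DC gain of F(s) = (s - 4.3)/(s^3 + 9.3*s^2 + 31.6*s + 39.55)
DC gain = F(0) = num(0)/den(0) = -4.3/39.55 = -0.1087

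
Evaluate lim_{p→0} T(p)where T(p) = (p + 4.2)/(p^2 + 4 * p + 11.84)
DC gain = T(0) = num(0)/den(0) = 4.2/11.84 = 0.3547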